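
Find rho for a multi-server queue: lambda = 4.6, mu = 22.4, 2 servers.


rho = lambda / (c * mu) = 4.6 / (2 * 22.4) = 0.1027

0.1027


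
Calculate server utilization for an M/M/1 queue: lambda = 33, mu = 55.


rho = lambda/mu = 33/55 = 0.6

0.6


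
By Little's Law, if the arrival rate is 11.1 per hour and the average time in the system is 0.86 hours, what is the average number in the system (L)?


L = lambda * W = 11.1 * 0.86 = 9.55

9.55


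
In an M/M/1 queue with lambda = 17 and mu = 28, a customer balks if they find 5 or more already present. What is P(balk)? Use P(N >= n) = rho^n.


P(N >= 5) = rho^5 = (17/28)^5 = 0.0825

0.0825


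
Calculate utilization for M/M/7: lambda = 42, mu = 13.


rho = lambda/(c*mu) = 42/(7*13) = 0.4615

0.4615


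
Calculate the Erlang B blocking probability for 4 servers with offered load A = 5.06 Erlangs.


B(N,A) = (A^N/N!) / sum(A^k/k!, k=0..N) with N=4, A=5.06 = 0.4031

0.4031


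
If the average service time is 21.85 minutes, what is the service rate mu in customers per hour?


mu = 60 / avg_service_time = 60 / 21.85 = 2.75 per hour

2.75 per hour


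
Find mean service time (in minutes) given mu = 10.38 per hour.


Mean service time = 60/mu = 60/10.38 = 5.78 minutes

5.78 minutes


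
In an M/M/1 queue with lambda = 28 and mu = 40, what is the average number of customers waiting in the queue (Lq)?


rho = 28/40; Lq = rho^2/(1-rho) = 1.63

1.63


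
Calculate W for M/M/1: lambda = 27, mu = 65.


W = 1/(mu - lambda) = 1/(65 - 27) = 0.0263 hours

0.0263 hours


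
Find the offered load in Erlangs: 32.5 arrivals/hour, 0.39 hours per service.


Offered load a = lambda * E[S] = 32.5 * 0.39 = 12.68 Erlangs

12.68 Erlangs


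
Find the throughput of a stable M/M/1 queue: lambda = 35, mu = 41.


For a stable queue (lambda < mu), throughput = lambda = 35 per hour

35 per hour


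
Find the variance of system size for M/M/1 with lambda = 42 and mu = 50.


rho = 42/50; Var(N) = rho/(1-rho)^2 = 32.81

32.81


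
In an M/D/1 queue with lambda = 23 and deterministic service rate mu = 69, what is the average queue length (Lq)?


M/D/1: Lq = rho^2 / (2*(1-rho)) where rho = 23/69; Lq = 0.08

0.08


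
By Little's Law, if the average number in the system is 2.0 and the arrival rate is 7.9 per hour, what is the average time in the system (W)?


W = L / lambda = 2.0 / 7.9 = 0.2532 hours

0.2532 hours


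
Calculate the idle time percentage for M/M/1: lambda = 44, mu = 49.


Idle fraction = (1 - rho) * 100 = (1 - 44/49) * 100 = 10.2%

10.2%


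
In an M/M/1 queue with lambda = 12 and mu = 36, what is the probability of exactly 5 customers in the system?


rho = 12/36; P(n) = (1-rho)*rho^n = (1-12/36)*(12/36)^5 = 0.0027

0.0027


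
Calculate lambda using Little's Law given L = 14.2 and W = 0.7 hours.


lambda = L / W = 14.2 / 0.7 = 20.29 per hour

20.29 per hour


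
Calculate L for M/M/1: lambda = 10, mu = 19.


rho = 10/19; L = rho/(1-rho) = 1.11

1.11


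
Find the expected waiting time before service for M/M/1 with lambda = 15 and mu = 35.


rho = 15/35; Wq = rho/(mu - lambda) = 0.0214 hours

0.0214 hours


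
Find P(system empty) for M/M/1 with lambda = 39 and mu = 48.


P0 = 1 - rho = 1 - 39/48 = 0.1875

0.1875


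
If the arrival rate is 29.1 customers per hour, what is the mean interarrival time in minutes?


Mean interarrival time = 60/lambda = 60/29.1 = 2.06 minutes

2.06 minutes


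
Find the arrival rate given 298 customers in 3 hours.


lambda = total arrivals / time = 298 / 3 = 99.33 per hour

99.33 per hour


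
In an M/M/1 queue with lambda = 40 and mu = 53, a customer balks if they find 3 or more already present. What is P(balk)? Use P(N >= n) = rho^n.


P(N >= 3) = rho^3 = (40/53)^3 = 0.4299

0.4299


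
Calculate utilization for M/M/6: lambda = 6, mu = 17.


rho = lambda/(c*mu) = 6/(6*17) = 0.0588

0.0588


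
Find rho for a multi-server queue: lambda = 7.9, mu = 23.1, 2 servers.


rho = lambda / (c * mu) = 7.9 / (2 * 23.1) = 0.171

0.171


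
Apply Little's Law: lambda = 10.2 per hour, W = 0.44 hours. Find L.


L = lambda * W = 10.2 * 0.44 = 4.49

4.49


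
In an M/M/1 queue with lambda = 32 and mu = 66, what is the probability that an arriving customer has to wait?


P(wait) = rho = lambda/mu = 32/66 = 0.4848

0.4848


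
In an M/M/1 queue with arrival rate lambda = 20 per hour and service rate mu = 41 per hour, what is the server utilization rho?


rho = lambda/mu = 20/41 = 0.4878

0.4878


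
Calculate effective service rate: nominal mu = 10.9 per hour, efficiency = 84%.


Effective rate = mu * efficiency = 10.9 * 0.84 = 9.16 per hour

9.16 per hour


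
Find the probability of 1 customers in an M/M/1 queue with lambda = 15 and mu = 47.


rho = 15/47; P(n) = (1-rho)*rho^n = (1-15/47)*(15/47)^1 = 0.2173

0.2173


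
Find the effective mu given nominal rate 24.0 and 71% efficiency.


Effective rate = mu * efficiency = 24.0 * 0.71 = 17.04 per hour

17.04 per hour


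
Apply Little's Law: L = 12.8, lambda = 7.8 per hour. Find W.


W = L / lambda = 12.8 / 7.8 = 1.641 hours

1.641 hours


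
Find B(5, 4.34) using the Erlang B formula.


B(N,A) = (A^N/N!) / sum(A^k/k!, k=0..N) with N=5, A=4.34 = 0.2291

0.2291


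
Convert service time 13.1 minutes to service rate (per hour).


mu = 60 / avg_service_time = 60 / 13.1 = 4.58 per hour

4.58 per hour


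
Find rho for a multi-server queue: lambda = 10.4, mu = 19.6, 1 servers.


rho = lambda / (c * mu) = 10.4 / (1 * 19.6) = 0.5306

0.5306


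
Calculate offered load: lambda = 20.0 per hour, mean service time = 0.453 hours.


Offered load a = lambda * E[S] = 20.0 * 0.453 = 9.06 Erlangs

9.06 Erlangs


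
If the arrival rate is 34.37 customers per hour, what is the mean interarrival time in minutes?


Mean interarrival time = 60/lambda = 60/34.37 = 1.75 minutes

1.75 minutes


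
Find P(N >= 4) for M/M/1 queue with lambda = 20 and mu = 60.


P(N >= 4) = rho^4 = (20/60)^4 = 0.0123

0.0123


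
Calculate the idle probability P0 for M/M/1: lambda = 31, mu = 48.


P0 = 1 - rho = 1 - 31/48 = 0.3542

0.3542


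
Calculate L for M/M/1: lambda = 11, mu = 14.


rho = 11/14; L = rho/(1-rho) = 3.67

3.67


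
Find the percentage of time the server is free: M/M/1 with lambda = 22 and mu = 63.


Idle fraction = (1 - rho) * 100 = (1 - 22/63) * 100 = 65.1%

65.1%


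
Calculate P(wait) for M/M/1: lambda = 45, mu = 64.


P(wait) = rho = lambda/mu = 45/64 = 0.7031

0.7031


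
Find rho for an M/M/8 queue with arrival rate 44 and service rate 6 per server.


rho = lambda/(c*mu) = 44/(8*6) = 0.9167

0.9167


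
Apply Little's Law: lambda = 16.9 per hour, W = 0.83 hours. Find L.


L = lambda * W = 16.9 * 0.83 = 14.03

14.03


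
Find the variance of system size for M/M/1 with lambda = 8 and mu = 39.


rho = 8/39; Var(N) = rho/(1-rho)^2 = 0.32

0.32


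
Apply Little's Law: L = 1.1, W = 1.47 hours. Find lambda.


lambda = L / W = 1.1 / 1.47 = 0.75 per hour

0.75 per hour


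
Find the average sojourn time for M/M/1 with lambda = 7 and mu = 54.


W = 1/(mu - lambda) = 1/(54 - 7) = 0.0213 hours

0.0213 hours


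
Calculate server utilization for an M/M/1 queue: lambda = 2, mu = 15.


rho = lambda/mu = 2/15 = 0.1333

0.1333


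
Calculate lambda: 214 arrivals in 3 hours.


lambda = total arrivals / time = 214 / 3 = 71.33 per hour

71.33 per hour


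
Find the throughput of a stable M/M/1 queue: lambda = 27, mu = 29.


For a stable queue (lambda < mu), throughput = lambda = 27 per hour

27 per hour


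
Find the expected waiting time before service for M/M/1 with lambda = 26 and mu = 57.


rho = 26/57; Wq = rho/(mu - lambda) = 0.0147 hours

0.0147 hours


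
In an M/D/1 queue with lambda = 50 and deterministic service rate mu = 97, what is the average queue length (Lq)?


M/D/1: Lq = rho^2 / (2*(1-rho)) where rho = 50/97; Lq = 0.27

0.27


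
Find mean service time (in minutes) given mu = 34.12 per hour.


Mean service time = 60/mu = 60/34.12 = 1.76 minutes

1.76 minutes


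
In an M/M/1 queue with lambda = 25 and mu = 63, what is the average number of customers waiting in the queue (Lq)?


rho = 25/63; Lq = rho^2/(1-rho) = 0.26

0.26


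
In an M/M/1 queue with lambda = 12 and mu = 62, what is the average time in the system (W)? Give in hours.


W = 1/(mu - lambda) = 1/(62 - 12) = 0.02 hours

0.02 hours


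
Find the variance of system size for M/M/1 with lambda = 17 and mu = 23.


rho = 17/23; Var(N) = rho/(1-rho)^2 = 10.86

10.86


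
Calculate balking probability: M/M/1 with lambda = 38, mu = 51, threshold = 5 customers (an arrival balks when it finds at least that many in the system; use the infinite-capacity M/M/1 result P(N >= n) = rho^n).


P(N >= 5) = rho^5 = (38/51)^5 = 0.2297

0.2297


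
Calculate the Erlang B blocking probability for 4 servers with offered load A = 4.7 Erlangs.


B(N,A) = (A^N/N!) / sum(A^k/k!, k=0..N) with N=4, A=4.7 = 0.3739

0.3739


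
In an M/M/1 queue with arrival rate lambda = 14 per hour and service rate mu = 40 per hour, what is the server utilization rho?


rho = lambda/mu = 14/40 = 0.35

0.35


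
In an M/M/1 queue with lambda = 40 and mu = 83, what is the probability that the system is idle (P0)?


P0 = 1 - rho = 1 - 40/83 = 0.5181

0.5181


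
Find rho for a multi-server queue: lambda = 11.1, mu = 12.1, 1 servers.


rho = lambda / (c * mu) = 11.1 / (1 * 12.1) = 0.9174

0.9174


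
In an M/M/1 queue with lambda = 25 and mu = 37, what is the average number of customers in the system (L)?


rho = 25/37; L = rho/(1-rho) = 2.08

2.08


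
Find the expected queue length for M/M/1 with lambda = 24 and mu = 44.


rho = 24/44; Lq = rho^2/(1-rho) = 0.65

0.65


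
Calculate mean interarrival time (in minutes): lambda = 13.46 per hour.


Mean interarrival time = 60/lambda = 60/13.46 = 4.46 minutes

4.46 minutes


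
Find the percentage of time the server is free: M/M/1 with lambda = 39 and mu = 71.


Idle fraction = (1 - rho) * 100 = (1 - 39/71) * 100 = 45.1%

45.1%


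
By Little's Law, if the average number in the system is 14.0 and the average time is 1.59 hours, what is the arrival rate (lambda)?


lambda = L / W = 14.0 / 1.59 = 8.81 per hour

8.81 per hour


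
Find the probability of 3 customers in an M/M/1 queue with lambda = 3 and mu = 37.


rho = 3/37; P(n) = (1-rho)*rho^n = (1-3/37)*(3/37)^3 = 0.0005

0.0005


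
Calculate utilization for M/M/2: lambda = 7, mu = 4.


rho = lambda/(c*mu) = 7/(2*4) = 0.875

0.875


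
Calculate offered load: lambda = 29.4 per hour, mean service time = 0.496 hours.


Offered load a = lambda * E[S] = 29.4 * 0.496 = 14.58 Erlangs

14.58 Erlangs


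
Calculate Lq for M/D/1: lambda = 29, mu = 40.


M/D/1: Lq = rho^2 / (2*(1-rho)) where rho = 29/40; Lq = 0.96

0.96


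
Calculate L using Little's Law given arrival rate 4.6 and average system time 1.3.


L = lambda * W = 4.6 * 1.3 = 5.98

5.98


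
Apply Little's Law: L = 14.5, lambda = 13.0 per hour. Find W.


W = L / lambda = 14.5 / 13.0 = 1.1154 hours

1.1154 hours


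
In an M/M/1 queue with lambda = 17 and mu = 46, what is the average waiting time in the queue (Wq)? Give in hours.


rho = 17/46; Wq = rho/(mu - lambda) = 0.0127 hours

0.0127 hours


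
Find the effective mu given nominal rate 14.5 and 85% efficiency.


Effective rate = mu * efficiency = 14.5 * 0.85 = 12.33 per hour

12.33 per hour


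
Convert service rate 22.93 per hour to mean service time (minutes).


Mean service time = 60/mu = 60/22.93 = 2.62 minutes

2.62 minutes


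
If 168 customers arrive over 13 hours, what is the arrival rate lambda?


lambda = total arrivals / time = 168 / 13 = 12.92 per hour

12.92 per hour


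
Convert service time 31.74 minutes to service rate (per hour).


mu = 60 / avg_service_time = 60 / 31.74 = 1.89 per hour

1.89 per hour


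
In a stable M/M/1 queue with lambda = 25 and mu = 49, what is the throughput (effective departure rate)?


For a stable queue (lambda < mu), throughput = lambda = 25 per hour

25 per hour


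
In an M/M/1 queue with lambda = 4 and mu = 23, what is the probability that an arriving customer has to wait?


P(wait) = rho = lambda/mu = 4/23 = 0.1739

0.1739


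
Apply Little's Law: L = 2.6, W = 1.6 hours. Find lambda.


lambda = L / W = 2.6 / 1.6 = 1.63 per hour

1.63 per hour


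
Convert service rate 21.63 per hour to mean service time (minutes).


Mean service time = 60/mu = 60/21.63 = 2.77 minutes

2.77 minutes


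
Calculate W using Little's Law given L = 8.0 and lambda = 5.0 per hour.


W = L / lambda = 8.0 / 5.0 = 1.6 hours

1.6 hours


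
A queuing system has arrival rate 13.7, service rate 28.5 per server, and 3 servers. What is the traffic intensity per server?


rho = lambda / (c * mu) = 13.7 / (3 * 28.5) = 0.1602

0.1602


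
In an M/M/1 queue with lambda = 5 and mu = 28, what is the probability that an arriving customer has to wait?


P(wait) = rho = lambda/mu = 5/28 = 0.1786

0.1786


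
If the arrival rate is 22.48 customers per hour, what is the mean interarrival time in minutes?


Mean interarrival time = 60/lambda = 60/22.48 = 2.67 minutes

2.67 minutes


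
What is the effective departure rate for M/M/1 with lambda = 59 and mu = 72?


For a stable queue (lambda < mu), throughput = lambda = 59 per hour

59 per hour


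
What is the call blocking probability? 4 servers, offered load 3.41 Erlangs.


B(N,A) = (A^N/N!) / sum(A^k/k!, k=0..N) with N=4, A=3.41 = 0.2508

0.2508


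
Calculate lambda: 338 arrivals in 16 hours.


lambda = total arrivals / time = 338 / 16 = 21.13 per hour

21.13 per hour


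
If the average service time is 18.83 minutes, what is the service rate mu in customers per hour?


mu = 60 / avg_service_time = 60 / 18.83 = 3.19 per hour

3.19 per hour


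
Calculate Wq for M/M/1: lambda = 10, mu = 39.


rho = 10/39; Wq = rho/(mu - lambda) = 0.0088 hours

0.0088 hours


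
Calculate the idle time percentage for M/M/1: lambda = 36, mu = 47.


Idle fraction = (1 - rho) * 100 = (1 - 36/47) * 100 = 23.4%

23.4%


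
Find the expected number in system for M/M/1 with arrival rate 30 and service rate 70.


rho = 30/70; L = rho/(1-rho) = 0.75

0.75


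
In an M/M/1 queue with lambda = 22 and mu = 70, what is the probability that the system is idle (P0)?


P0 = 1 - rho = 1 - 22/70 = 0.6857

0.6857


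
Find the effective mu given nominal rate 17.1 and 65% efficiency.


Effective rate = mu * efficiency = 17.1 * 0.65 = 11.12 per hour

11.12 per hour


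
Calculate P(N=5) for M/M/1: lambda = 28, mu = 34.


rho = 28/34; P(n) = (1-rho)*rho^n = (1-28/34)*(28/34)^5 = 0.0668

0.0668


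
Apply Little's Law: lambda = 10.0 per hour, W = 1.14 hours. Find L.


L = lambda * W = 10.0 * 1.14 = 11.4

11.4


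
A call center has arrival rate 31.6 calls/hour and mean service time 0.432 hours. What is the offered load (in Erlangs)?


Offered load a = lambda * E[S] = 31.6 * 0.432 = 13.65 Erlangs

13.65 Erlangs


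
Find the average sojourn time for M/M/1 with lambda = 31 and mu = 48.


W = 1/(mu - lambda) = 1/(48 - 31) = 0.0588 hours

0.0588 hours


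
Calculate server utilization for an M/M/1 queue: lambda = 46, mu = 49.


rho = lambda/mu = 46/49 = 0.9388

0.9388


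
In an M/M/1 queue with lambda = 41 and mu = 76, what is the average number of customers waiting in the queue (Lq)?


rho = 41/76; Lq = rho^2/(1-rho) = 0.63

0.63


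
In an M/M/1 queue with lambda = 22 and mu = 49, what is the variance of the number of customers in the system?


rho = 22/49; Var(N) = rho/(1-rho)^2 = 1.48

1.48


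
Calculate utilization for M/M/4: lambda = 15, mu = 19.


rho = lambda/(c*mu) = 15/(4*19) = 0.1974

0.1974


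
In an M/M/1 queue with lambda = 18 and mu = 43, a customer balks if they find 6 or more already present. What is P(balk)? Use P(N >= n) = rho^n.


P(N >= 6) = rho^6 = (18/43)^6 = 0.0054

0.0054


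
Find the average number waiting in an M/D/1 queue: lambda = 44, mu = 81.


M/D/1: Lq = rho^2 / (2*(1-rho)) where rho = 44/81; Lq = 0.32

0.32


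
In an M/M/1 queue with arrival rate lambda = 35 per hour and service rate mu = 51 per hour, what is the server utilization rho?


rho = lambda/mu = 35/51 = 0.6863

0.6863


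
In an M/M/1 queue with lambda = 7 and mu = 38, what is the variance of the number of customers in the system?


rho = 7/38; Var(N) = rho/(1-rho)^2 = 0.28

0.28


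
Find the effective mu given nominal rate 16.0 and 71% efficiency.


Effective rate = mu * efficiency = 16.0 * 0.71 = 11.36 per hour

11.36 per hour


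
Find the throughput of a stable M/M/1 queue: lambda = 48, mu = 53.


For a stable queue (lambda < mu), throughput = lambda = 48 per hour

48 per hour


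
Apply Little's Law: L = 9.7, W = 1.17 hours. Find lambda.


lambda = L / W = 9.7 / 1.17 = 8.29 per hour

8.29 per hour


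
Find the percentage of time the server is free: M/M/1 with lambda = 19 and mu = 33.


Idle fraction = (1 - rho) * 100 = (1 - 19/33) * 100 = 42.4%

42.4%


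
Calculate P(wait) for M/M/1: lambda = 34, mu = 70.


P(wait) = rho = lambda/mu = 34/70 = 0.4857

0.4857


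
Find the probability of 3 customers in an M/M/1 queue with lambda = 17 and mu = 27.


rho = 17/27; P(n) = (1-rho)*rho^n = (1-17/27)*(17/27)^3 = 0.0924

0.0924


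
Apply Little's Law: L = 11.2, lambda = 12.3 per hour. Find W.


W = L / lambda = 11.2 / 12.3 = 0.9106 hours

0.9106 hours


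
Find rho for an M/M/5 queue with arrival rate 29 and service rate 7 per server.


rho = lambda/(c*mu) = 29/(5*7) = 0.8286

0.8286


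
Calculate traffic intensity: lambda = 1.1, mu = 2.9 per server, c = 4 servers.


rho = lambda / (c * mu) = 1.1 / (4 * 2.9) = 0.0948

0.0948


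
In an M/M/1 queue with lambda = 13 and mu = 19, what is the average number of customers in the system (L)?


rho = 13/19; L = rho/(1-rho) = 2.17

2.17


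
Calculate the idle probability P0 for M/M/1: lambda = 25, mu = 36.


P0 = 1 - rho = 1 - 25/36 = 0.3056

0.3056


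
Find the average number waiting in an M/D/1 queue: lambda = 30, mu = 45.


M/D/1: Lq = rho^2 / (2*(1-rho)) where rho = 30/45; Lq = 0.67

0.67


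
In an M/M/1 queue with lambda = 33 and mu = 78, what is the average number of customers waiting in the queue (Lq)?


rho = 33/78; Lq = rho^2/(1-rho) = 0.31

0.31


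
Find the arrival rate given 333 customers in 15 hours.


lambda = total arrivals / time = 333 / 15 = 22.2 per hour

22.2 per hour


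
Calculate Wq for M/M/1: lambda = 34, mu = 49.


rho = 34/49; Wq = rho/(mu - lambda) = 0.0463 hours

0.0463 hours


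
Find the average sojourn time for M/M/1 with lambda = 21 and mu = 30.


W = 1/(mu - lambda) = 1/(30 - 21) = 0.1111 hours

0.1111 hours


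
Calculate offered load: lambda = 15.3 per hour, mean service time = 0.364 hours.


Offered load a = lambda * E[S] = 15.3 * 0.364 = 5.57 Erlangs

5.57 Erlangs


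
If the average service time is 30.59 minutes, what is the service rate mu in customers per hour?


mu = 60 / avg_service_time = 60 / 30.59 = 1.96 per hour

1.96 per hour


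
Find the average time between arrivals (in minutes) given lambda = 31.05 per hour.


Mean interarrival time = 60/lambda = 60/31.05 = 1.93 minutes

1.93 minutes


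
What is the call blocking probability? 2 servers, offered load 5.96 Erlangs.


B(N,A) = (A^N/N!) / sum(A^k/k!, k=0..N) with N=2, A=5.96 = 0.7185

0.7185


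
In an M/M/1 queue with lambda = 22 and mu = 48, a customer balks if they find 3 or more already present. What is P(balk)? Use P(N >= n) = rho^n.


P(N >= 3) = rho^3 = (22/48)^3 = 0.0963

0.0963


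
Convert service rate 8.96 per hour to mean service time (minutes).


Mean service time = 60/mu = 60/8.96 = 6.7 minutes

6.7 minutes


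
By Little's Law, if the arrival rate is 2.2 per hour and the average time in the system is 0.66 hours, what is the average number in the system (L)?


L = lambda * W = 2.2 * 0.66 = 1.45

1.45


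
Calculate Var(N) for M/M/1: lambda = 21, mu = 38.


rho = 21/38; Var(N) = rho/(1-rho)^2 = 2.76

2.76


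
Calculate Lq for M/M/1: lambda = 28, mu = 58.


rho = 28/58; Lq = rho^2/(1-rho) = 0.45

0.45


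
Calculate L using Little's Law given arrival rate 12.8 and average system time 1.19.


L = lambda * W = 12.8 * 1.19 = 15.23

15.23


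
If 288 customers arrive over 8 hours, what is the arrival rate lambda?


lambda = total arrivals / time = 288 / 8 = 36.0 per hour

36.0 per hour


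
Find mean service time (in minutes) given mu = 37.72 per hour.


Mean service time = 60/mu = 60/37.72 = 1.59 minutes

1.59 minutes


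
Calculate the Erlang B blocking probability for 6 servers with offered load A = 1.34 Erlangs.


B(N,A) = (A^N/N!) / sum(A^k/k!, k=0..N) with N=6, A=1.34 = 0.0021

0.0021


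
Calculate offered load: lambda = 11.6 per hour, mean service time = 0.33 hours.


Offered load a = lambda * E[S] = 11.6 * 0.33 = 3.83 Erlangs

3.83 Erlangs


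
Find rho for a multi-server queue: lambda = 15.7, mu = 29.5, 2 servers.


rho = lambda / (c * mu) = 15.7 / (2 * 29.5) = 0.2661

0.2661


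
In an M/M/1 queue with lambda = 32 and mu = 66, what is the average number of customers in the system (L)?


rho = 32/66; L = rho/(1-rho) = 0.94

0.94


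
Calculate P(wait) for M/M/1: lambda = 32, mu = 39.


P(wait) = rho = lambda/mu = 32/39 = 0.8205

0.8205


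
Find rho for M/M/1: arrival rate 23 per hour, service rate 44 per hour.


rho = lambda/mu = 23/44 = 0.5227

0.5227


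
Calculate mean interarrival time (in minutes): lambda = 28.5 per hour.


Mean interarrival time = 60/lambda = 60/28.5 = 2.11 minutes

2.11 minutes


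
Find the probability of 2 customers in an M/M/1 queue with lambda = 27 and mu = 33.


rho = 27/33; P(n) = (1-rho)*rho^n = (1-27/33)*(27/33)^2 = 0.1217

0.1217


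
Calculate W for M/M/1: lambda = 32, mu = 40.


W = 1/(mu - lambda) = 1/(40 - 32) = 0.125 hours

0.125 hours


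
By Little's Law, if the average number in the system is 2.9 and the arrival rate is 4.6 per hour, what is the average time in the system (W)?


W = L / lambda = 2.9 / 4.6 = 0.6304 hours

0.6304 hours


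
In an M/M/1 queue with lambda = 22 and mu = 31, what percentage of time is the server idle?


Idle fraction = (1 - rho) * 100 = (1 - 22/31) * 100 = 29.0%

29.0%


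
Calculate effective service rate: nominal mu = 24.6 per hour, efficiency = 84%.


Effective rate = mu * efficiency = 24.6 * 0.84 = 20.66 per hour

20.66 per hour


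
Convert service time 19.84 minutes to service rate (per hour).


mu = 60 / avg_service_time = 60 / 19.84 = 3.02 per hour

3.02 per hour


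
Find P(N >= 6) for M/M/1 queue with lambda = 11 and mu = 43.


P(N >= 6) = rho^6 = (11/43)^6 = 0.0003

0.0003


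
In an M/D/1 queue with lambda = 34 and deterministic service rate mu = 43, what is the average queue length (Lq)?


M/D/1: Lq = rho^2 / (2*(1-rho)) where rho = 34/43; Lq = 1.49

1.49


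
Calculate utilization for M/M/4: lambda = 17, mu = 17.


rho = lambda/(c*mu) = 17/(4*17) = 0.25

0.25


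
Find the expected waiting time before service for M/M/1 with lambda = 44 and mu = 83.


rho = 44/83; Wq = rho/(mu - lambda) = 0.0136 hours

0.0136 hours


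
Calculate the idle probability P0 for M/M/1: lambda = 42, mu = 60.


P0 = 1 - rho = 1 - 42/60 = 0.3

0.3


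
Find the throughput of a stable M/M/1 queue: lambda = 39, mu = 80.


For a stable queue (lambda < mu), throughput = lambda = 39 per hour

39 per hour


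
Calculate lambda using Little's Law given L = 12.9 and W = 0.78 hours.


lambda = L / W = 12.9 / 0.78 = 16.54 per hour

16.54 per hour


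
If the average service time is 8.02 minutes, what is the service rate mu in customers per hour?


mu = 60 / avg_service_time = 60 / 8.02 = 7.48 per hour

7.48 per hour


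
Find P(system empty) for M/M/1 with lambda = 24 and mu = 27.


P0 = 1 - rho = 1 - 24/27 = 0.1111

0.1111


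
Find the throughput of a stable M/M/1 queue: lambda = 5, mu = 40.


For a stable queue (lambda < mu), throughput = lambda = 5 per hour

5 per hour


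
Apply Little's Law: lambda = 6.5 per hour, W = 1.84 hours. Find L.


L = lambda * W = 6.5 * 1.84 = 11.96

11.96


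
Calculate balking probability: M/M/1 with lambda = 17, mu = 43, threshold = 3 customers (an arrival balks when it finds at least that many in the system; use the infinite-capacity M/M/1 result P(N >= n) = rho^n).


P(N >= 3) = rho^3 = (17/43)^3 = 0.0618

0.0618


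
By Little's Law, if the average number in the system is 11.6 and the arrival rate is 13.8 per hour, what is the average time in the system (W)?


W = L / lambda = 11.6 / 13.8 = 0.8406 hours

0.8406 hours


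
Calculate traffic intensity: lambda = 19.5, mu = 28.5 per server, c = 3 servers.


rho = lambda / (c * mu) = 19.5 / (3 * 28.5) = 0.2281

0.2281


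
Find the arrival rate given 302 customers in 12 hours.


lambda = total arrivals / time = 302 / 12 = 25.17 per hour

25.17 per hour


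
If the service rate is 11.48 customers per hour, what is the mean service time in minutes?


Mean service time = 60/mu = 60/11.48 = 5.23 minutes

5.23 minutes


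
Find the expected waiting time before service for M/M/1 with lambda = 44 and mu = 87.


rho = 44/87; Wq = rho/(mu - lambda) = 0.0118 hours

0.0118 hours


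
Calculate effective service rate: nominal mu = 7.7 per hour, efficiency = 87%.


Effective rate = mu * efficiency = 7.7 * 0.87 = 6.7 per hour

6.7 per hour


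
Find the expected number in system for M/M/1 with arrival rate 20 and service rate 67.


rho = 20/67; L = rho/(1-rho) = 0.43

0.43


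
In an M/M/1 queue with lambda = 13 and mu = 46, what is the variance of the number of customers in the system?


rho = 13/46; Var(N) = rho/(1-rho)^2 = 0.55

0.55


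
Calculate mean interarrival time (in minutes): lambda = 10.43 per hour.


Mean interarrival time = 60/lambda = 60/10.43 = 5.75 minutes

5.75 minutes


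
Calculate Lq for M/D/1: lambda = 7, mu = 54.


M/D/1: Lq = rho^2 / (2*(1-rho)) where rho = 7/54; Lq = 0.01

0.01


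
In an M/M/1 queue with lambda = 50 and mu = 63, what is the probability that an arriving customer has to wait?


P(wait) = rho = lambda/mu = 50/63 = 0.7937

0.7937


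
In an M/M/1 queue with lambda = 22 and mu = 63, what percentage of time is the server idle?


Idle fraction = (1 - rho) * 100 = (1 - 22/63) * 100 = 65.1%

65.1%


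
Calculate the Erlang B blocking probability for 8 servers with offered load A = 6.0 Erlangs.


B(N,A) = (A^N/N!) / sum(A^k/k!, k=0..N) with N=8, A=6.0 = 0.1219

0.1219


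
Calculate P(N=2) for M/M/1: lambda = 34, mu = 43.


rho = 34/43; P(n) = (1-rho)*rho^n = (1-34/43)*(34/43)^2 = 0.1309

0.1309


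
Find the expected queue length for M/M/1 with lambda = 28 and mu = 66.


rho = 28/66; Lq = rho^2/(1-rho) = 0.31

0.31


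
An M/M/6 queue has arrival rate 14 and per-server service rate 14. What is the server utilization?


rho = lambda/(c*mu) = 14/(6*14) = 0.1667

0.1667


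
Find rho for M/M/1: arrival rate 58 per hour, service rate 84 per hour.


rho = lambda/mu = 58/84 = 0.6905

0.6905


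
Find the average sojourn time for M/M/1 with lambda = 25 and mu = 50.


W = 1/(mu - lambda) = 1/(50 - 25) = 0.04 hours

0.04 hours


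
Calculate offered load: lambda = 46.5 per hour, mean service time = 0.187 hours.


Offered load a = lambda * E[S] = 46.5 * 0.187 = 8.7 Erlangs

8.7 Erlangs


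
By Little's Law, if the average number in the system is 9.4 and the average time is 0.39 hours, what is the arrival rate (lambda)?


lambda = L / W = 9.4 / 0.39 = 24.1 per hour

24.1 per hour


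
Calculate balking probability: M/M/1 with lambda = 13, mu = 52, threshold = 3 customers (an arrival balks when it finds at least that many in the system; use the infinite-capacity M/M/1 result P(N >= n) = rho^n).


P(N >= 3) = rho^3 = (13/52)^3 = 0.0156

0.0156


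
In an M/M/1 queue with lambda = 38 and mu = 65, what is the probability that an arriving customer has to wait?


P(wait) = rho = lambda/mu = 38/65 = 0.5846

0.5846


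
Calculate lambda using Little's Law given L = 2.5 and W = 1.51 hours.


lambda = L / W = 2.5 / 1.51 = 1.66 per hour

1.66 per hour


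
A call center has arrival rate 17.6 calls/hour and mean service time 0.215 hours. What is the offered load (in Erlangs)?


Offered load a = lambda * E[S] = 17.6 * 0.215 = 3.78 Erlangs

3.78 Erlangs


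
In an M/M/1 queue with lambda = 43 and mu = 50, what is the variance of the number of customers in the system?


rho = 43/50; Var(N) = rho/(1-rho)^2 = 43.88

43.88


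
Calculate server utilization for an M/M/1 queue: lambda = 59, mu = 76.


rho = lambda/mu = 59/76 = 0.7763

0.7763


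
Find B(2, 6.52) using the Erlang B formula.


B(N,A) = (A^N/N!) / sum(A^k/k!, k=0..N) with N=2, A=6.52 = 0.7387

0.7387


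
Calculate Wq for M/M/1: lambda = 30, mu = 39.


rho = 30/39; Wq = rho/(mu - lambda) = 0.0855 hours

0.0855 hours


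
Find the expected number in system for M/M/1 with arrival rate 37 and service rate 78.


rho = 37/78; L = rho/(1-rho) = 0.9

0.9


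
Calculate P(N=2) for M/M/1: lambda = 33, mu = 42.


rho = 33/42; P(n) = (1-rho)*rho^n = (1-33/42)*(33/42)^2 = 0.1323

0.1323


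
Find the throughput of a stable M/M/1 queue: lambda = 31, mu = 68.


For a stable queue (lambda < mu), throughput = lambda = 31 per hour

31 per hour


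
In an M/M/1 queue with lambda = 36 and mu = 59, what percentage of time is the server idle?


Idle fraction = (1 - rho) * 100 = (1 - 36/59) * 100 = 39.0%

39.0%


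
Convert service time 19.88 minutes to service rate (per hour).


mu = 60 / avg_service_time = 60 / 19.88 = 3.02 per hour

3.02 per hour


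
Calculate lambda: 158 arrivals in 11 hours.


lambda = total arrivals / time = 158 / 11 = 14.36 per hour

14.36 per hour


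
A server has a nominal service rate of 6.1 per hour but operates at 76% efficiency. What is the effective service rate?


Effective rate = mu * efficiency = 6.1 * 0.76 = 4.64 per hour

4.64 per hour


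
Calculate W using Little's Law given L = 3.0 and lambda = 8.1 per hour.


W = L / lambda = 3.0 / 8.1 = 0.3704 hours

0.3704 hours


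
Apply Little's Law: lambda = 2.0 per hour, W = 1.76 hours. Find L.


L = lambda * W = 2.0 * 1.76 = 3.52

3.52


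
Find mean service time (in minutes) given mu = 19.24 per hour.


Mean service time = 60/mu = 60/19.24 = 3.12 minutes

3.12 minutes


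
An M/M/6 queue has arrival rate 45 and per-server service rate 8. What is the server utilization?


rho = lambda/(c*mu) = 45/(6*8) = 0.9375

0.9375


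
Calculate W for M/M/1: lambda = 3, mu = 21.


W = 1/(mu - lambda) = 1/(21 - 3) = 0.0556 hours

0.0556 hours


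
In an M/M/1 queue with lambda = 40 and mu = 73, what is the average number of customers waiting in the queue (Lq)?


rho = 40/73; Lq = rho^2/(1-rho) = 0.66

0.66


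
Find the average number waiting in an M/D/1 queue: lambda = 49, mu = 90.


M/D/1: Lq = rho^2 / (2*(1-rho)) where rho = 49/90; Lq = 0.33

0.33


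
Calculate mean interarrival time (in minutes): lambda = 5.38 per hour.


Mean interarrival time = 60/lambda = 60/5.38 = 11.15 minutes

11.15 minutes


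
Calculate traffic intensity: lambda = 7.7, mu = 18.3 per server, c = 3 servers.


rho = lambda / (c * mu) = 7.7 / (3 * 18.3) = 0.1403

0.1403


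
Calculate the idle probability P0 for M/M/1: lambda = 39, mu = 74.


P0 = 1 - rho = 1 - 39/74 = 0.473

0.473


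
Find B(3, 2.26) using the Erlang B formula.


B(N,A) = (A^N/N!) / sum(A^k/k!, k=0..N) with N=3, A=2.26 = 0.2486

0.2486


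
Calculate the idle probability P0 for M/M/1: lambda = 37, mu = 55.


P0 = 1 - rho = 1 - 37/55 = 0.3273

0.3273


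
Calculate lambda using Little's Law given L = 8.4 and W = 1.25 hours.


lambda = L / W = 8.4 / 1.25 = 6.72 per hour

6.72 per hour


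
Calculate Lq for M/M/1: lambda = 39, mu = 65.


rho = 39/65; Lq = rho^2/(1-rho) = 0.9

0.9


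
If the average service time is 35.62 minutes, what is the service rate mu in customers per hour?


mu = 60 / avg_service_time = 60 / 35.62 = 1.68 per hour

1.68 per hour


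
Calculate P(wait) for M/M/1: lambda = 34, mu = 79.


P(wait) = rho = lambda/mu = 34/79 = 0.4304

0.4304


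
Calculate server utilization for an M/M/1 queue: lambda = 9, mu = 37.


rho = lambda/mu = 9/37 = 0.2432

0.2432


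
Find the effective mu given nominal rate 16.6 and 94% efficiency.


Effective rate = mu * efficiency = 16.6 * 0.94 = 15.6 per hour

15.6 per hour


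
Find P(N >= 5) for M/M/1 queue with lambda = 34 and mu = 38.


P(N >= 5) = rho^5 = (34/38)^5 = 0.5734

0.5734


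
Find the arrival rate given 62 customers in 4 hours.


lambda = total arrivals / time = 62 / 4 = 15.5 per hour

15.5 per hour


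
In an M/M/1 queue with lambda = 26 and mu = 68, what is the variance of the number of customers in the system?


rho = 26/68; Var(N) = rho/(1-rho)^2 = 1.0

1.0


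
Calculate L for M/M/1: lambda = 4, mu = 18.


rho = 4/18; L = rho/(1-rho) = 0.29

0.29


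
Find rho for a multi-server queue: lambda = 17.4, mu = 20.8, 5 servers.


rho = lambda / (c * mu) = 17.4 / (5 * 20.8) = 0.1673

0.1673


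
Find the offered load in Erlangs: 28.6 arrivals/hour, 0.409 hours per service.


Offered load a = lambda * E[S] = 28.6 * 0.409 = 11.7 Erlangs

11.7 Erlangs


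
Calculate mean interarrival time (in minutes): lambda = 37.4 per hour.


Mean interarrival time = 60/lambda = 60/37.4 = 1.6 minutes

1.6 minutes


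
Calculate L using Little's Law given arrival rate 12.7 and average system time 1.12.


L = lambda * W = 12.7 * 1.12 = 14.22

14.22


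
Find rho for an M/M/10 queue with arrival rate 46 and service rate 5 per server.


rho = lambda/(c*mu) = 46/(10*5) = 0.92

0.92


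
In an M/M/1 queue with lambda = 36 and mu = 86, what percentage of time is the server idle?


Idle fraction = (1 - rho) * 100 = (1 - 36/86) * 100 = 58.1%

58.1%


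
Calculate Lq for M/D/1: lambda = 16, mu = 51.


M/D/1: Lq = rho^2 / (2*(1-rho)) where rho = 16/51; Lq = 0.07

0.07


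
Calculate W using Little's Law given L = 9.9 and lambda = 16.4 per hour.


W = L / lambda = 9.9 / 16.4 = 0.6037 hours

0.6037 hours


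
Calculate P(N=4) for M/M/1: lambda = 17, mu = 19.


rho = 17/19; P(n) = (1-rho)*rho^n = (1-17/19)*(17/19)^4 = 0.0675

0.0675


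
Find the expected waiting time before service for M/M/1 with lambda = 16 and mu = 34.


rho = 16/34; Wq = rho/(mu - lambda) = 0.0261 hours

0.0261 hours


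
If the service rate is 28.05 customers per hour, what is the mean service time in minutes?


Mean service time = 60/mu = 60/28.05 = 2.14 minutes

2.14 minutes


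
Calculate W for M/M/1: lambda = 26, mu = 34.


W = 1/(mu - lambda) = 1/(34 - 26) = 0.125 hours

0.125 hours


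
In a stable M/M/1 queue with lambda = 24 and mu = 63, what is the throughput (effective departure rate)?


For a stable queue (lambda < mu), throughput = lambda = 24 per hour

24 per hour


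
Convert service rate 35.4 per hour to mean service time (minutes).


Mean service time = 60/mu = 60/35.4 = 1.69 minutes

1.69 minutes


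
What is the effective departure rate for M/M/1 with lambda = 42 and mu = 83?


For a stable queue (lambda < mu), throughput = lambda = 42 per hour

42 per hour


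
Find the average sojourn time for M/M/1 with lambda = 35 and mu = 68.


W = 1/(mu - lambda) = 1/(68 - 35) = 0.0303 hours

0.0303 hours


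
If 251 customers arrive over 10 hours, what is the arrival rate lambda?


lambda = total arrivals / time = 251 / 10 = 25.1 per hour

25.1 per hour


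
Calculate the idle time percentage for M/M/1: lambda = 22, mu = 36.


Idle fraction = (1 - rho) * 100 = (1 - 22/36) * 100 = 38.9%

38.9%


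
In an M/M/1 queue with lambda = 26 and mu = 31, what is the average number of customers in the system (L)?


rho = 26/31; L = rho/(1-rho) = 5.2

5.2


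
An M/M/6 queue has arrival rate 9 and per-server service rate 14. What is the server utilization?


rho = lambda/(c*mu) = 9/(6*14) = 0.1071

0.1071


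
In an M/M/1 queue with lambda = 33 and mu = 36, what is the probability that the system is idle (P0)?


P0 = 1 - rho = 1 - 33/36 = 0.0833

0.0833


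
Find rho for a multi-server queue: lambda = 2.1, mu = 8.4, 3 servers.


rho = lambda / (c * mu) = 2.1 / (3 * 8.4) = 0.0833

0.0833


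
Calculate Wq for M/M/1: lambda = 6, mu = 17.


rho = 6/17; Wq = rho/(mu - lambda) = 0.0321 hours

0.0321 hours


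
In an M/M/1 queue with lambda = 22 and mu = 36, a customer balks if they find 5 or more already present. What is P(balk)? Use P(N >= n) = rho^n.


P(N >= 5) = rho^5 = (22/36)^5 = 0.0852

0.0852


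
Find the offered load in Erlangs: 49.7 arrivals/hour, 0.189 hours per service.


Offered load a = lambda * E[S] = 49.7 * 0.189 = 9.39 Erlangs

9.39 Erlangs


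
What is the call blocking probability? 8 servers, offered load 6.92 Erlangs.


B(N,A) = (A^N/N!) / sum(A^k/k!, k=0..N) with N=8, A=6.92 = 0.1742

0.1742


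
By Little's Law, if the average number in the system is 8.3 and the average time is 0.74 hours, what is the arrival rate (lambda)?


lambda = L / W = 8.3 / 0.74 = 11.22 per hour

11.22 per hour


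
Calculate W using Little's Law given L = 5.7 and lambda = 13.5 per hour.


W = L / lambda = 5.7 / 13.5 = 0.4222 hours

0.4222 hours


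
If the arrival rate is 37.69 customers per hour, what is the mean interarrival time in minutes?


Mean interarrival time = 60/lambda = 60/37.69 = 1.59 minutes

1.59 minutes


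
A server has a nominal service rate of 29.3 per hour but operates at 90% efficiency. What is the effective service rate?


Effective rate = mu * efficiency = 29.3 * 0.9 = 26.37 per hour

26.37 per hour


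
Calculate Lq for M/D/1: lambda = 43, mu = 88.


M/D/1: Lq = rho^2 / (2*(1-rho)) where rho = 43/88; Lq = 0.23

0.23


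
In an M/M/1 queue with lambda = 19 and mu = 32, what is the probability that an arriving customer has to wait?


P(wait) = rho = lambda/mu = 19/32 = 0.5938

0.5938


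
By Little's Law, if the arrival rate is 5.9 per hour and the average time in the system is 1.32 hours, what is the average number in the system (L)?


L = lambda * W = 5.9 * 1.32 = 7.79

7.79


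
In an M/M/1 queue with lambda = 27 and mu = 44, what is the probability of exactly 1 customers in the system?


rho = 27/44; P(n) = (1-rho)*rho^n = (1-27/44)*(27/44)^1 = 0.2371

0.2371


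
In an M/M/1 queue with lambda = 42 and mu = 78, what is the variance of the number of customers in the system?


rho = 42/78; Var(N) = rho/(1-rho)^2 = 2.53

2.53
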